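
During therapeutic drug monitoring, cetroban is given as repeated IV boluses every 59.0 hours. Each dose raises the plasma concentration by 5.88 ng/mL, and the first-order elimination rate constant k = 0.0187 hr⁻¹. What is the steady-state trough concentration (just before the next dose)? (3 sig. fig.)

2.92 ng/mL

Fraction remaining after one interval: e^(−kτ) = e^(−0.01870 × 59.0) = 0.3318
R = 1 / (1 − 0.3318) = 1.497
Css,max = 5.88 × 1.497 = 8.799 ng/mL
Css,min = Css,max × e^(−kτ) = 8.799 × 0.3318 ≈ 2.92 ng/mL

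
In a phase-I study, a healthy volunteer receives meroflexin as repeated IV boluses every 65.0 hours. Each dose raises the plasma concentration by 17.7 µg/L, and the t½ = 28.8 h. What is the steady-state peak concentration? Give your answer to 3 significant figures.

k = ln 2 / 28.8 = 0.02407 h⁻¹
Fraction remaining after one interval: e^(−kτ) = e^(−0.02407 × 65.0) = 0.2092
R = 1 / (1 − 0.2092) = 1.265
Css,max = 17.7 × 1.265 ≈ 22.4 µg/L

22.4 µg/L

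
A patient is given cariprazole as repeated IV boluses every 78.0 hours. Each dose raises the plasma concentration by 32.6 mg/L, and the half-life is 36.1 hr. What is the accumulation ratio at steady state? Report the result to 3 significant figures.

k = ln 2 / 36.1 = 0.01920 hr⁻¹
Fraction remaining after one interval: e^(−kτ) = e^(−0.01920 × 78.0) = 0.2237
R = 1 / (1 − 0.2237) = 1 / 0.7763 ≈ 1.29

1.29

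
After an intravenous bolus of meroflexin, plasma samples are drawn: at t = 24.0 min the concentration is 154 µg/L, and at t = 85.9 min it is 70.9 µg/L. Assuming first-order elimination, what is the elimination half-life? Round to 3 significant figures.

55.3 minutes

k = ln(C₁/C₂) / (t₂ − t₁) = ln(154/70.9) / (85.9 − 24.0)
  = 0.7757 / 61.90 = 0.01253 min⁻¹
t½ = ln 2 / k = ln 2 / 0.01253 ≈ 55.3 minutes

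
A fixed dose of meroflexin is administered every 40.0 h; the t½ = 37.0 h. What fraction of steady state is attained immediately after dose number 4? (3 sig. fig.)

k = ln 2 / 37.0 = 0.01873 h⁻¹
f_n = 1 − e^(−nkτ) = 1 − e^(−4 × 0.01873 × 40.0) = 1 − e^(−2.997) = 1 − 0.04992 ≈ 0.950

0.950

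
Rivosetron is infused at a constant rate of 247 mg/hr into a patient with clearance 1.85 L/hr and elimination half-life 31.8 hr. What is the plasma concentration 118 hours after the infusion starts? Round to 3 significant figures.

Css = rate / CL = 247 / 1.85 = 133.5 µg/mL
k = ln 2 / 31.8 = 0.02180 hr⁻¹
C(t) = Css (1 − e^(−kt)) = 133.5 × (1 − e^(−2.572)) = 133.5 × 0.9236 ≈ 123 µg/mL

123 µg/mL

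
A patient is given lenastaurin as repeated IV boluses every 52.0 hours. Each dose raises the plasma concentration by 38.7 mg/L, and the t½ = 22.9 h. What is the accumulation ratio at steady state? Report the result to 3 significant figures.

k = ln 2 / 22.9 = 0.03027 h⁻¹
Fraction remaining after one interval: e^(−kτ) = e^(−0.03027 × 52.0) = 0.2072
R = 1 / (1 − 0.2072) = 1 / 0.7928 ≈ 1.26

1.26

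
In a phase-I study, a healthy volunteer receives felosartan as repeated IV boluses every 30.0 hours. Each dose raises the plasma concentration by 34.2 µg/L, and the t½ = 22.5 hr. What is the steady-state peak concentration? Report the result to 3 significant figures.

k = ln 2 / 22.5 = 0.03081 hr⁻¹
Fraction remaining after one interval: e^(−kτ) = e^(−0.03081 × 30.0) = 0.3969
R = 1 / (1 − 0.3969) = 1.658
Css,max = 34.2 × 1.658 ≈ 56.7 µg/L

56.7 µg/L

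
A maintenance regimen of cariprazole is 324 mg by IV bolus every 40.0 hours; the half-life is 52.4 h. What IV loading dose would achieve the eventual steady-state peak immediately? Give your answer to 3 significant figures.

k = ln 2 / 52.4 = 0.01323 h⁻¹
Accumulation ratio R = 1 / (1 − e^(−kτ)) = 1 / (1 − e^(−0.01323×40.0)) = 1 / (1 − 0.5891) = 2.434
Loading dose = maintenance dose × R = 324 × 2.434 ≈ 789 mg

789 mg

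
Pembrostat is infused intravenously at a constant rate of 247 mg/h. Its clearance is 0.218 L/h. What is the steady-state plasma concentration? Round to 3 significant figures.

1130 mg/L

Css = infusion rate / CL = 247 / 0.218 ≈ 1130 mg/L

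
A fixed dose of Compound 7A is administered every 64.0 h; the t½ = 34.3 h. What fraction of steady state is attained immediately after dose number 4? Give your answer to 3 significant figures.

k = ln 2 / 34.3 = 0.02021 h⁻¹
f_n = 1 − e^(−nkτ) = 1 − e^(−4 × 0.02021 × 64.0) = 1 − e^(−5.173) = 1 − 0.005666 ≈ 0.994

0.994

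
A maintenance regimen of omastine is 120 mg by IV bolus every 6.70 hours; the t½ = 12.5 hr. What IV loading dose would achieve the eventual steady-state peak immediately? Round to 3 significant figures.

k = ln 2 / 12.5 = 0.05545 hr⁻¹
Accumulation ratio R = 1 / (1 − e^(−kτ)) = 1 / (1 − e^(−0.05545×6.70)) = 1 / (1 − 0.6897) = 3.222
Loading dose = maintenance dose × R = 120 × 3.222 ≈ 387 mg

387 mg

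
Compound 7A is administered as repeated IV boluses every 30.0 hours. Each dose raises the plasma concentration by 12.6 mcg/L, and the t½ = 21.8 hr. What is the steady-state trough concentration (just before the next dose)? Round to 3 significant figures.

k = ln 2 / 21.8 = 0.03180 hr⁻¹
Fraction remaining after one interval: e^(−kτ) = e^(−0.03180 × 30.0) = 0.3852
R = 1 / (1 − 0.3852) = 1.627
Css,max = 12.6 × 1.627 = 20.50 mcg/L
Css,min = Css,max × e^(−kτ) = 20.50 × 0.3852 ≈ 7.90 mcg/L

7.90 mcg/L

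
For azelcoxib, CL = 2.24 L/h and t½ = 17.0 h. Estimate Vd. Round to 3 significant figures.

54.9 L

k = ln 2 / t½ = ln 2 / 17.0 = 0.04077 h⁻¹
V = CL / k = 2.24 / 0.04077 ≈ 54.9 L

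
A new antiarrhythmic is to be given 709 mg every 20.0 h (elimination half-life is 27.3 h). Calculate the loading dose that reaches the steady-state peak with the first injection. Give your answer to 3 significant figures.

k = ln 2 / 27.3 = 0.02539 h⁻¹
Accumulation ratio R = 1 / (1 − e^(−kτ)) = 1 / (1 − e^(−0.02539×20.0)) = 1 / (1 − 0.6018) = 2.511
Loading dose = maintenance dose × R = 709 × 2.511 ≈ 1780 mg

1780 mg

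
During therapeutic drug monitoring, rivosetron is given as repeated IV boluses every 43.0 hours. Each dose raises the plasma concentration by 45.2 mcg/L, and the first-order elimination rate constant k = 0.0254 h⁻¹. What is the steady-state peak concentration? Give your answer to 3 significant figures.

68.0 mcg/L

Fraction remaining after one interval: e^(−kτ) = e^(−0.02540 × 43.0) = 0.3355
R = 1 / (1 − 0.3355) = 1.505
Css,max = 45.2 × 1.505 ≈ 68.0 mcg/L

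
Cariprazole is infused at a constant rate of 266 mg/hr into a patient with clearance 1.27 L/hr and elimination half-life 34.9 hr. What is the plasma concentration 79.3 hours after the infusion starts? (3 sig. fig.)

166 mg/L

Css = rate / CL = 266 / 1.27 = 209.4 mg/L
k = ln 2 / 34.9 = 0.01986 hr⁻¹
C(t) = Css (1 − e^(−kt)) = 209.4 × (1 − e^(−1.575)) = 209.4 × 0.7930 ≈ 166 mg/L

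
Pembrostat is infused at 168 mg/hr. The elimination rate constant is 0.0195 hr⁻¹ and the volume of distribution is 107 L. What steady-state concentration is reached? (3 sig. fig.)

80.5 mg/L

CL = k · V = 0.0195 × 107 = 2.087 L/hr
Css = rate / CL = 168 / 2.087 ≈ 80.5 mg/L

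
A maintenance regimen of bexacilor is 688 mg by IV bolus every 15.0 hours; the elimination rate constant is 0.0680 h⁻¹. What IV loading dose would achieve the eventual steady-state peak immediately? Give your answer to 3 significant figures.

1080 mg

Accumulation ratio R = 1 / (1 − e^(−kτ)) = 1 / (1 − e^(−0.06800×15.0)) = 1 / (1 − 0.3606) = 1.564
Loading dose = maintenance dose × R = 688 × 1.564 ≈ 1080 mg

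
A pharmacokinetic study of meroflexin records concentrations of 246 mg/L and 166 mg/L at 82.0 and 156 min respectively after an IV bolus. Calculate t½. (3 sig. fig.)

k = ln(C₁/C₂) / (t₂ − t₁) = ln(246/166) / (156 − 82.0)
  = 0.3933 / 74.00 = 0.005315 min⁻¹
t½ = ln 2 / k = ln 2 / 0.005315 ≈ 130 minutes

130 minutes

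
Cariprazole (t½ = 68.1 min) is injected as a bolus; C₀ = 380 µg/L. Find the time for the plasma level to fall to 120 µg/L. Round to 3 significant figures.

k = ln 2 / 68.1 = 0.01018 min⁻¹
C(t) = C₀ e^(−kt)  ⇒  t = ln(C₀/C) / k
t = ln(380/120) / 0.01018 = 1.153 / 0.01018 ≈ 113 minutes

113 minutes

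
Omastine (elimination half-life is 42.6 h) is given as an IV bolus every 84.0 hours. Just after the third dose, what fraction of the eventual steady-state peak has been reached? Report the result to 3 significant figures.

0.983

k = ln 2 / 42.6 = 0.01627 h⁻¹
f_n = 1 − e^(−nkτ) = 1 − e^(−3 × 0.01627 × 84.0) = 1 − e^(−4.100) = 1 − 0.01657 ≈ 0.983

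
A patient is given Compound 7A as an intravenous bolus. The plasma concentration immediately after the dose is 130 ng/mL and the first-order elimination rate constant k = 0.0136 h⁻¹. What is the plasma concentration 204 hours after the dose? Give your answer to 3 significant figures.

8.11 ng/mL

C(t) = C₀ e^(−kt) = 130 × e^(−0.01360 × 204) = 130 × e^(−2.774) = 130 × 0.06239 ≈ 8.11 ng/mL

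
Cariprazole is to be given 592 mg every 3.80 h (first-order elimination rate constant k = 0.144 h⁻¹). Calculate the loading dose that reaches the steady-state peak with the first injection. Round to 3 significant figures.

Accumulation ratio R = 1 / (1 − e^(−kτ)) = 1 / (1 − e^(−0.1440×3.80)) = 1 / (1 − 0.5786) = 2.373
Loading dose = maintenance dose × R = 592 × 2.373 ≈ 1400 mg

1400 mg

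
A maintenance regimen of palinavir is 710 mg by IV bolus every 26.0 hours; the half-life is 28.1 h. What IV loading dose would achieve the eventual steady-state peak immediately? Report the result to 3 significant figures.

k = ln 2 / 28.1 = 0.02467 h⁻¹
Accumulation ratio R = 1 / (1 − e^(−kτ)) = 1 / (1 − e^(−0.02467×26.0)) = 1 / (1 − 0.5266) = 2.112
Loading dose = maintenance dose × R = 710 × 2.112 ≈ 1500 mg

1500 mg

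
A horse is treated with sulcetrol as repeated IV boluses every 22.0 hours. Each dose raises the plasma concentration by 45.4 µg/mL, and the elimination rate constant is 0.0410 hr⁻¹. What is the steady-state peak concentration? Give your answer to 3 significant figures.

76.4 µg/mL

Fraction remaining after one interval: e^(−kτ) = e^(−0.04100 × 22.0) = 0.4058
R = 1 / (1 − 0.4058) = 1.683
Css,max = 45.4 × 1.683 ≈ 76.4 µg/mL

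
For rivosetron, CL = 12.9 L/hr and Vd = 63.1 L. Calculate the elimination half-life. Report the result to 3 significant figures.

3.39 hours

k = CL / V = 12.9 / 63.1 = 0.2044 hr⁻¹
t½ = ln 2 / k = ln 2 / 0.2044 ≈ 3.39 hours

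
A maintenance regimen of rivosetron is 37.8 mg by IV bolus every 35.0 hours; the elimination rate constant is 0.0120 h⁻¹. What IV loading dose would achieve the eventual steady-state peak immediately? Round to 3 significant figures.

110 mg

Accumulation ratio R = 1 / (1 − e^(−kτ)) = 1 / (1 − e^(−0.01200×35.0)) = 1 / (1 − 0.6570) = 2.916
Loading dose = maintenance dose × R = 37.8 × 2.916 ≈ 110 mg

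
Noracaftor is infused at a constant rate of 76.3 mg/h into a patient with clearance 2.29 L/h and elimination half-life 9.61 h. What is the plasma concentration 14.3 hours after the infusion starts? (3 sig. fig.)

Css = rate / CL = 76.3 / 2.29 = 33.32 mg/L
k = ln 2 / 9.61 = 0.07213 h⁻¹
C(t) = Css (1 − e^(−kt)) = 33.32 × (1 − e^(−1.031)) = 33.32 × 0.6435 ≈ 21.4 mg/L

21.4 mg/L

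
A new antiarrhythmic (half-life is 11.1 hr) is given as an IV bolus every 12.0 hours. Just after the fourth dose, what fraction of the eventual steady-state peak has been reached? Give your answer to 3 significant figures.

k = ln 2 / 11.1 = 0.06245 hr⁻¹
f_n = 1 − e^(−nkτ) = 1 − e^(−4 × 0.06245 × 12.0) = 1 − e^(−2.997) = 1 − 0.04992 ≈ 0.950

0.950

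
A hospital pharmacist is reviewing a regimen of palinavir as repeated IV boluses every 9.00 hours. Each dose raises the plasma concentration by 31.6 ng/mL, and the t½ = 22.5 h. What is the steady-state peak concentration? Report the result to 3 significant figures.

131 ng/mL

k = ln 2 / 22.5 = 0.03081 h⁻¹
Fraction remaining after one interval: e^(−kτ) = e^(−0.03081 × 9.00) = 0.7579
R = 1 / (1 − 0.7579) = 4.130
Css,max = 31.6 × 4.130 ≈ 131 ng/mL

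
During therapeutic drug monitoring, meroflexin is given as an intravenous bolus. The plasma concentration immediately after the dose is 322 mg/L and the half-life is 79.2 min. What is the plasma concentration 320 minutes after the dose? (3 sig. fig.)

19.6 mg/L

k = ln 2 / 79.2 = 0.008752 min⁻¹
320 min is 4.040 half-lives, so C = 322 × (1/2)^4.040 = 322 × 0.06077 ≈ 19.6 mg/L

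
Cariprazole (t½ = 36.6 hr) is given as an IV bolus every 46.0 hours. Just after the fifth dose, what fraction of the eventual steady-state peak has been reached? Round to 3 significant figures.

k = ln 2 / 36.6 = 0.01894 hr⁻¹
f_n = 1 − e^(−nkτ) = 1 − e^(−5 × 0.01894 × 46.0) = 1 − e^(−4.356) = 1 − 0.01283 ≈ 0.987

0.987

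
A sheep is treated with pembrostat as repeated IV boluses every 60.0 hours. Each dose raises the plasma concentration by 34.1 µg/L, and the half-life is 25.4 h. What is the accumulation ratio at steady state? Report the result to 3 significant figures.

1.24

k = ln 2 / 25.4 = 0.02729 h⁻¹
Fraction remaining after one interval: e^(−kτ) = e^(−0.02729 × 60.0) = 0.1945
R = 1 / (1 − 0.1945) = 1 / 0.8055 ≈ 1.24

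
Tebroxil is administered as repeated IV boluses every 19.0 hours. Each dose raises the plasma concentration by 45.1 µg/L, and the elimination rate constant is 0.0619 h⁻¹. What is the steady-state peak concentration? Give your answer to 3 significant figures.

65.2 µg/L

Fraction remaining after one interval: e^(−kτ) = e^(−0.06190 × 19.0) = 0.3085
R = 1 / (1 − 0.3085) = 1.446
Css,max = 45.1 × 1.446 ≈ 65.2 µg/L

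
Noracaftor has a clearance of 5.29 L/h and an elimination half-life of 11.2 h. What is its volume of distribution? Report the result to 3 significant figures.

k = ln 2 / t½ = ln 2 / 11.2 = 0.06189 h⁻¹
V = CL / k = 5.29 / 0.06189 ≈ 85.5 L

85.5 L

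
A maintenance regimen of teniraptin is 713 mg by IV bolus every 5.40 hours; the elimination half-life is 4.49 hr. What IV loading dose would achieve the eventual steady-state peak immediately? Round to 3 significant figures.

1260 mg

k = ln 2 / 4.49 = 0.1544 hr⁻¹
Accumulation ratio R = 1 / (1 − e^(−kτ)) = 1 / (1 − e^(−0.1544×5.40)) = 1 / (1 − 0.4345) = 1.768
Loading dose = maintenance dose × R = 713 × 1.768 ≈ 1260 mg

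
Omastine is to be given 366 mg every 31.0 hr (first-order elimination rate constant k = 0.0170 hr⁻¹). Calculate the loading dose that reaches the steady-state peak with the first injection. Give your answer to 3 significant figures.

893 mg

Accumulation ratio R = 1 / (1 − e^(−kτ)) = 1 / (1 − e^(−0.01700×31.0)) = 1 / (1 − 0.5904) = 2.441
Loading dose = maintenance dose × R = 366 × 2.441 ≈ 893 mg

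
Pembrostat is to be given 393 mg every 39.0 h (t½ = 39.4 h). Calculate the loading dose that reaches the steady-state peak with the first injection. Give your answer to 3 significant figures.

792 mg

k = ln 2 / 39.4 = 0.01759 h⁻¹
Accumulation ratio R = 1 / (1 − e^(−kτ)) = 1 / (1 − e^(−0.01759×39.0)) = 1 / (1 − 0.5035) = 2.014
Loading dose = maintenance dose × R = 393 × 2.014 ≈ 792 mg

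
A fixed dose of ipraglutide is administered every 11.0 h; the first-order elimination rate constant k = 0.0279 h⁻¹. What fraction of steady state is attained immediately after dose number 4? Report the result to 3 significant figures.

f_n = 1 − e^(−nkτ) = 1 − e^(−4 × 0.02790 × 11.0) = 1 − e^(−1.228) = 1 − 0.2930 ≈ 0.707

0.707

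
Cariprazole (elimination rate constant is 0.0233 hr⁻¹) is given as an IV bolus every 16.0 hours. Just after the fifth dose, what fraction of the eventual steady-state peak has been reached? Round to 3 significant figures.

0.845

f_n = 1 − e^(−nkτ) = 1 − e^(−5 × 0.02330 × 16.0) = 1 − e^(−1.864) = 1 − 0.1551 ≈ 0.845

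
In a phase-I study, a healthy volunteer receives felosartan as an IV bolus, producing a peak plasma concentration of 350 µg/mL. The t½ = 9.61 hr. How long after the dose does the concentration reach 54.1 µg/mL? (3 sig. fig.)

25.9 hours

k = ln 2 / 9.61 = 0.07213 hr⁻¹
C(t) = C₀ e^(−kt)  ⇒  t = ln(C₀/C) / k
t = ln(350/54.1) / 0.07213 = 1.867 / 0.07213 ≈ 25.9 hours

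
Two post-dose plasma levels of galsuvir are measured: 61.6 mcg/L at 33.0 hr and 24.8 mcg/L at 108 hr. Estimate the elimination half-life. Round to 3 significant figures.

k = ln(C₁/C₂) / (t₂ − t₁) = ln(61.6/24.8) / (108 − 33.0)
  = 0.9098 / 75.00 = 0.01213 hr⁻¹
t½ = ln 2 / k = ln 2 / 0.01213 ≈ 57.1 hours

57.1 hours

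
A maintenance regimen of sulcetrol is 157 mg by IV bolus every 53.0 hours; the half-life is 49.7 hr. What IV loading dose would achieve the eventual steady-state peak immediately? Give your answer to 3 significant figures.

k = ln 2 / 49.7 = 0.01395 hr⁻¹
Accumulation ratio R = 1 / (1 − e^(−kτ)) = 1 / (1 − e^(−0.01395×53.0)) = 1 / (1 − 0.4775) = 1.914
Loading dose = maintenance dose × R = 157 × 1.914 ≈ 300 mg

300 mg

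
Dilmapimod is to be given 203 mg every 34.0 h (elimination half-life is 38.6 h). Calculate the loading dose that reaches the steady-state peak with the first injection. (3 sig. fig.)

k = ln 2 / 38.6 = 0.01796 h⁻¹
Accumulation ratio R = 1 / (1 − e^(−kτ)) = 1 / (1 − e^(−0.01796×34.0)) = 1 / (1 − 0.5431) = 2.188
Loading dose = maintenance dose × R = 203 × 2.188 ≈ 444 mg

444 mg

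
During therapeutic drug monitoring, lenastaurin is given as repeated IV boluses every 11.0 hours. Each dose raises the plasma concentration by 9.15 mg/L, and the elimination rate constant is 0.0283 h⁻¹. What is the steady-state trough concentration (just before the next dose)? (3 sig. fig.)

25.1 mg/L

Fraction remaining after one interval: e^(−kτ) = e^(−0.02830 × 11.0) = 0.7325
R = 1 / (1 − 0.7325) = 3.738
Css,max = 9.15 × 3.738 = 34.20 mg/L
Css,min = Css,max × e^(−kτ) = 34.20 × 0.7325 ≈ 25.1 mg/L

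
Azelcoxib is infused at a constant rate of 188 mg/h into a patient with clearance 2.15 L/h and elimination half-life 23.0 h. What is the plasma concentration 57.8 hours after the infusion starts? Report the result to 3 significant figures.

Css = rate / CL = 188 / 2.15 = 87.44 µg/mL
k = ln 2 / 23.0 = 0.03014 h⁻¹
C(t) = Css (1 − e^(−kt)) = 87.44 × (1 − e^(−1.742)) = 87.44 × 0.8248 ≈ 72.1 µg/mL

72.1 µg/mL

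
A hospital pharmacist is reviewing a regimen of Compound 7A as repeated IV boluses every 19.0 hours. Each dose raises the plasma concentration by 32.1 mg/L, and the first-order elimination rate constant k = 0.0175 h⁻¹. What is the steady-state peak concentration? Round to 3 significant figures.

113 mg/L

Fraction remaining after one interval: e^(−kτ) = e^(−0.01750 × 19.0) = 0.7171
R = 1 / (1 − 0.7171) = 3.535
Css,max = 32.1 × 3.535 ≈ 113 mg/L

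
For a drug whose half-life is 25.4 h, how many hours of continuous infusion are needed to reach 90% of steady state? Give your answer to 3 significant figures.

k = ln 2 / 25.4 = 0.02729 h⁻¹
f = 1 − e^(−kt)  ⇒  t = −ln(1 − f) / k
t = −ln(1 − 0.9) / 0.02729 = 2.303 / 0.02729 ≈ 84.4 hours

84.4 hours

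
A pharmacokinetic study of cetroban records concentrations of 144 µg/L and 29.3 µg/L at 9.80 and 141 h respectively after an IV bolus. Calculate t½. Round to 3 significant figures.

57.1 hours

k = ln(C₁/C₂) / (t₂ − t₁) = ln(144/29.3) / (141 − 9.80)
  = 1.592 / 131.2 = 0.01214 h⁻¹
t½ = ln 2 / k = ln 2 / 0.01214 ≈ 57.1 hours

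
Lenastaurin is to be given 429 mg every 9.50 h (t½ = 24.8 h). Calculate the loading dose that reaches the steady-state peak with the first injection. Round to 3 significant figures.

1840 mg

k = ln 2 / 24.8 = 0.02795 h⁻¹
Accumulation ratio R = 1 / (1 − e^(−kτ)) = 1 / (1 − e^(−0.02795×9.50)) = 1 / (1 − 0.7668) = 4.288
Loading dose = maintenance dose × R = 429 × 4.288 ≈ 1840 mg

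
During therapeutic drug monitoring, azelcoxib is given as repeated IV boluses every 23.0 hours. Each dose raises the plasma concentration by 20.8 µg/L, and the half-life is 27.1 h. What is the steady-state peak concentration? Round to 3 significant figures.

k = ln 2 / 27.1 = 0.02558 h⁻¹
Fraction remaining after one interval: e^(−kτ) = e^(−0.02558 × 23.0) = 0.5553
R = 1 / (1 − 0.5553) = 2.249
Css,max = 20.8 × 2.249 ≈ 46.8 µg/L

46.8 µg/L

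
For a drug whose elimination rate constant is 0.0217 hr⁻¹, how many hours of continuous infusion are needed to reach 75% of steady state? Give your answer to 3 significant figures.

f = 1 − e^(−kt)  ⇒  t = −ln(1 − f) / k
t = −ln(1 − 0.75) / 0.02170 = 1.386 / 0.02170 ≈ 63.9 hours

63.9 hours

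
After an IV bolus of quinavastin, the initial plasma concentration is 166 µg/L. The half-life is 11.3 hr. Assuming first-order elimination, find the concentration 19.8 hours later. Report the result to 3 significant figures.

k = ln 2 / 11.3 = 0.06134 hr⁻¹
C(t) = C₀ e^(−kt) = 166 × e^(−0.06134 × 19.8) = 166 × e^(−1.215) = 166 × 0.2968 ≈ 49.3 µg/L

49.3 µg/L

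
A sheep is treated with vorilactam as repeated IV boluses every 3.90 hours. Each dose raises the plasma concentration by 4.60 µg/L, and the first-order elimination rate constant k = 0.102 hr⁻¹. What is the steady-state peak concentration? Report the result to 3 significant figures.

Fraction remaining after one interval: e^(−kτ) = e^(−0.1020 × 3.90) = 0.6718
R = 1 / (1 − 0.6718) = 3.047
Css,max = 4.60 × 3.047 ≈ 14.0 µg/L

14.0 µg/L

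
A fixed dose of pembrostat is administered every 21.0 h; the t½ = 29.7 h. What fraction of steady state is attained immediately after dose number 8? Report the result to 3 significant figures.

0.980

k = ln 2 / 29.7 = 0.02334 h⁻¹
f_n = 1 − e^(−nkτ) = 1 − e^(−8 × 0.02334 × 21.0) = 1 − e^(−3.921) = 1 − 0.01982 ≈ 0.980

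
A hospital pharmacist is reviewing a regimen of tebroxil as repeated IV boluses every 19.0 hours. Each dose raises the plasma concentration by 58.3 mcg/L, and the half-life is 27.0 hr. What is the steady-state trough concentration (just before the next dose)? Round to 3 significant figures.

k = ln 2 / 27.0 = 0.02567 hr⁻¹
Fraction remaining after one interval: e^(−kτ) = e^(−0.02567 × 19.0) = 0.6140
R = 1 / (1 − 0.6140) = 2.591
Css,max = 58.3 × 2.591 = 151.0 mcg/L
Css,min = Css,max × e^(−kτ) = 151.0 × 0.6140 ≈ 92.7 mcg/L

92.7 mcg/L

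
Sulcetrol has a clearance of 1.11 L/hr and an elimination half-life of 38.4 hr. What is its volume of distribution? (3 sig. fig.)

61.5 L

k = ln 2 / t½ = ln 2 / 38.4 = 0.01805 hr⁻¹
V = CL / k = 1.11 / 0.01805 ≈ 61.5 L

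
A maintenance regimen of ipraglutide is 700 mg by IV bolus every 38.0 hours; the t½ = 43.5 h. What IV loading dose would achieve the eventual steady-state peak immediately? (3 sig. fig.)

k = ln 2 / 43.5 = 0.01593 h⁻¹
Accumulation ratio R = 1 / (1 − e^(−kτ)) = 1 / (1 − e^(−0.01593×38.0)) = 1 / (1 − 0.5458) = 2.202
Loading dose = maintenance dose × R = 700 × 2.202 ≈ 1540 mg

1540 mg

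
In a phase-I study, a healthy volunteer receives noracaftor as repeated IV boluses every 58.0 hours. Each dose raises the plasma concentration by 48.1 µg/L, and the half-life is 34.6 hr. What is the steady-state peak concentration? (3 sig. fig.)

70.0 µg/L

k = ln 2 / 34.6 = 0.02003 hr⁻¹
Fraction remaining after one interval: e^(−kτ) = e^(−0.02003 × 58.0) = 0.3129
R = 1 / (1 − 0.3129) = 1.455
Css,max = 48.1 × 1.455 ≈ 70.0 µg/L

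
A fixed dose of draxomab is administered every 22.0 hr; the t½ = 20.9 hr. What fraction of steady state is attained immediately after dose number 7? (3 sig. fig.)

0.994

k = ln 2 / 20.9 = 0.03316 hr⁻¹
f_n = 1 − e^(−nkτ) = 1 − e^(−7 × 0.03316 × 22.0) = 1 − e^(−5.107) = 1 − 0.006052 ≈ 0.994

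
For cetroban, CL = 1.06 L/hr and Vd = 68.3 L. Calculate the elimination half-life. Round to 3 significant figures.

k = CL / V = 1.06 / 68.3 = 0.01552 hr⁻¹
t½ = ln 2 / k = ln 2 / 0.01552 ≈ 44.7 hours

44.7 hours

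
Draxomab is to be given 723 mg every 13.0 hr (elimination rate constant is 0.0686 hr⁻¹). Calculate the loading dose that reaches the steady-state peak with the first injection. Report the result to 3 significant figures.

Accumulation ratio R = 1 / (1 − e^(−kτ)) = 1 / (1 − e^(−0.06860×13.0)) = 1 / (1 − 0.4099) = 1.695
Loading dose = maintenance dose × R = 723 × 1.695 ≈ 1230 mg

1230 mg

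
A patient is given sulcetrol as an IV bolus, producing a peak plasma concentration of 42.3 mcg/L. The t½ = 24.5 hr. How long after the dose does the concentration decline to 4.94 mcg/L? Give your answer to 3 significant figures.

75.9 hours

k = ln 2 / 24.5 = 0.02829 hr⁻¹
C(t) = C₀ e^(−kt)  ⇒  t = ln(C₀/C) / k
t = ln(42.3/4.94) / 0.02829 = 2.147 / 0.02829 ≈ 75.9 hours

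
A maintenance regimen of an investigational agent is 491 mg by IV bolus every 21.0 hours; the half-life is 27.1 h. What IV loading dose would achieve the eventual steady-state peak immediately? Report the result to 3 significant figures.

k = ln 2 / 27.1 = 0.02558 h⁻¹
Accumulation ratio R = 1 / (1 − e^(−kτ)) = 1 / (1 − e^(−0.02558×21.0)) = 1 / (1 − 0.5844) = 2.406
Loading dose = maintenance dose × R = 491 × 2.406 ≈ 1180 mg

1180 mg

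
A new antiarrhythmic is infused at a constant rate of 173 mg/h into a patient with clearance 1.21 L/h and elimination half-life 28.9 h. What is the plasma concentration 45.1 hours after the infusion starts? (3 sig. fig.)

Css = rate / CL = 173 / 1.21 = 143.0 mg/L
k = ln 2 / 28.9 = 0.02398 h⁻¹
C(t) = Css (1 − e^(−kt)) = 143.0 × (1 − e^(−1.082)) = 143.0 × 0.6610 ≈ 94.5 mg/L

94.5 mg/L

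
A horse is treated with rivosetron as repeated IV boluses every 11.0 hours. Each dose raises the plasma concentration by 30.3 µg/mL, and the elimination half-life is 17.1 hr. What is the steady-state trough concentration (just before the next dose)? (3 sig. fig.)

k = ln 2 / 17.1 = 0.04053 hr⁻¹
Fraction remaining after one interval: e^(−kτ) = e^(−0.04053 × 11.0) = 0.6403
R = 1 / (1 − 0.6403) = 2.780
Css,max = 30.3 × 2.780 = 84.23 µg/mL
Css,min = Css,max × e^(−kτ) = 84.23 × 0.6403 ≈ 53.9 µg/mL

53.9 µg/mL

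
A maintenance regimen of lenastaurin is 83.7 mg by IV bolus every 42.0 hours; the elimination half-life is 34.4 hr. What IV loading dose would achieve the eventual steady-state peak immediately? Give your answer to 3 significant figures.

147 mg

k = ln 2 / 34.4 = 0.02015 hr⁻¹
Accumulation ratio R = 1 / (1 − e^(−kτ)) = 1 / (1 − e^(−0.02015×42.0)) = 1 / (1 − 0.4290) = 1.751
Loading dose = maintenance dose × R = 83.7 × 1.751 ≈ 147 mg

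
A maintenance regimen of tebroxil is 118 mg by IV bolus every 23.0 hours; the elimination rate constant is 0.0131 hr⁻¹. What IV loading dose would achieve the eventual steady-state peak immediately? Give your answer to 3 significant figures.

Accumulation ratio R = 1 / (1 − e^(−kτ)) = 1 / (1 − e^(−0.01310×23.0)) = 1 / (1 − 0.7399) = 3.844
Loading dose = maintenance dose × R = 118 × 3.844 ≈ 454 mg

454 mg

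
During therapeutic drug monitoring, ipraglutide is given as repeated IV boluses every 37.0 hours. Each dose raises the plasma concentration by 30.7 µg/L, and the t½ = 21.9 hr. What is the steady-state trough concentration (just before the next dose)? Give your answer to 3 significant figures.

13.8 µg/L

k = ln 2 / 21.9 = 0.03165 hr⁻¹
Fraction remaining after one interval: e^(−kτ) = e^(−0.03165 × 37.0) = 0.3100
R = 1 / (1 − 0.3100) = 1.449
Css,max = 30.7 × 1.449 = 44.50 µg/L
Css,min = Css,max × e^(−kτ) = 44.50 × 0.3100 ≈ 13.8 µg/L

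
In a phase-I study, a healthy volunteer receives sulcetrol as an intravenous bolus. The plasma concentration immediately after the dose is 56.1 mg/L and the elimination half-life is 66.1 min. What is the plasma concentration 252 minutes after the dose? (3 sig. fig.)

3.99 mg/L

k = ln 2 / 66.1 = 0.01049 min⁻¹
252 min is 3.812 half-lives, so C = 56.1 × (1/2)^3.812 = 56.1 × 0.07118 ≈ 3.99 mg/L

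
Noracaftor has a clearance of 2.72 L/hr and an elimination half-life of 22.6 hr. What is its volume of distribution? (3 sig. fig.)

k = ln 2 / t½ = ln 2 / 22.6 = 0.03067 hr⁻¹
V = CL / k = 2.72 / 0.03067 ≈ 88.7 L

88.7 L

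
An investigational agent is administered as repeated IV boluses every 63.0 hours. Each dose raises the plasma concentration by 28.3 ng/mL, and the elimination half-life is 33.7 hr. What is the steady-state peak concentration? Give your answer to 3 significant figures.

39.0 ng/mL

k = ln 2 / 33.7 = 0.02057 hr⁻¹
Fraction remaining after one interval: e^(−kτ) = e^(−0.02057 × 63.0) = 0.2737
R = 1 / (1 − 0.2737) = 1.377
Css,max = 28.3 × 1.377 ≈ 39.0 ng/mL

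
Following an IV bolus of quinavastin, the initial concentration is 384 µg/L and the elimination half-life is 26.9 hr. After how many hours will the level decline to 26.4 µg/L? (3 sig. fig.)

k = ln 2 / 26.9 = 0.02577 hr⁻¹
C(t) = C₀ e^(−kt)  ⇒  t = ln(C₀/C) / k
t = ln(384/26.4) / 0.02577 = 2.677 / 0.02577 ≈ 104 hours

104 hours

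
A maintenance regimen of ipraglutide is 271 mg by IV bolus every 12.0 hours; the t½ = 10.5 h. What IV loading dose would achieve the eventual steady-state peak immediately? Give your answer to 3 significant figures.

495 mg

k = ln 2 / 10.5 = 0.06601 h⁻¹
Accumulation ratio R = 1 / (1 − e^(−kτ)) = 1 / (1 − e^(−0.06601×12.0)) = 1 / (1 − 0.4529) = 1.828
Loading dose = maintenance dose × R = 271 × 1.828 ≈ 495 mg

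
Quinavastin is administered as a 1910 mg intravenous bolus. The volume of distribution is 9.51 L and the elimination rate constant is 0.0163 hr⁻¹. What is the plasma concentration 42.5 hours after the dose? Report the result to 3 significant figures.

C₀ = dose / V = 1910 / 9.51 = 200.8 mg/L
C(t) = C₀ e^(−kt) = 200.8 × e^(−0.01630 × 42.5) = 200.8 × e^(−0.6927) = 200.8 × 0.5002 ≈ 100 mg/L

100 mg/L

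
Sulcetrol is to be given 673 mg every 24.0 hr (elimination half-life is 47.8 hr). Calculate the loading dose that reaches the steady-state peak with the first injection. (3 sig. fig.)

k = ln 2 / 47.8 = 0.01450 hr⁻¹
Accumulation ratio R = 1 / (1 − e^(−kτ)) = 1 / (1 − e^(−0.01450×24.0)) = 1 / (1 − 0.7061) = 3.402
Loading dose = maintenance dose × R = 673 × 3.402 ≈ 2290 mg

2290 mg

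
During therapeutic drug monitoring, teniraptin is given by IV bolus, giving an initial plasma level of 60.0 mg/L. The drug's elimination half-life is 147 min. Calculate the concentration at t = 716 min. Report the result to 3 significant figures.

2.05 mg/L

k = ln 2 / 147 = 0.004715 min⁻¹
C(t) = C₀ e^(−kt) = 60.0 × e^(−0.004715 × 716) = 60.0 × e^(−3.376) = 60.0 × 0.03418 ≈ 2.05 mg/L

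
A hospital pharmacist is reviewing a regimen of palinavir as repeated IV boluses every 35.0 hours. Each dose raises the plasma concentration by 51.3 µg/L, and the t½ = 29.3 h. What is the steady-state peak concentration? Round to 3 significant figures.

91.1 µg/L

k = ln 2 / 29.3 = 0.02366 h⁻¹
Fraction remaining after one interval: e^(−kτ) = e^(−0.02366 × 35.0) = 0.4369
R = 1 / (1 − 0.4369) = 1.776
Css,max = 51.3 × 1.776 ≈ 91.1 µg/L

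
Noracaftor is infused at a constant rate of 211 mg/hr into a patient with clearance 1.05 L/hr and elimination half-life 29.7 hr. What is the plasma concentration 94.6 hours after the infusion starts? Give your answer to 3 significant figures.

Css = rate / CL = 211 / 1.05 = 201.0 µg/mL
k = ln 2 / 29.7 = 0.02334 hr⁻¹
C(t) = Css (1 − e^(−kt)) = 201.0 × (1 − e^(−2.208)) = 201.0 × 0.8901 ≈ 179 µg/mL

179 µg/mL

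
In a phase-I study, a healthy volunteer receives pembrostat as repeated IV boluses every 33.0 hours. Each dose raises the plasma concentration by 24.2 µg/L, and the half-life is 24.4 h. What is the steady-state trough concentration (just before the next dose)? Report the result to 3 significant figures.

15.6 µg/L

k = ln 2 / 24.4 = 0.02841 h⁻¹
Fraction remaining after one interval: e^(−kτ) = e^(−0.02841 × 33.0) = 0.3916
R = 1 / (1 − 0.3916) = 1.644
Css,max = 24.2 × 1.644 = 39.78 µg/L
Css,min = Css,max × e^(−kτ) = 39.78 × 0.3916 ≈ 15.6 µg/L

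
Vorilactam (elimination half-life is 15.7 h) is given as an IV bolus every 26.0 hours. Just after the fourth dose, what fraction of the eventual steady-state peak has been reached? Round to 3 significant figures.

0.990

k = ln 2 / 15.7 = 0.04415 h⁻¹
f_n = 1 − e^(−nkτ) = 1 − e^(−4 × 0.04415 × 26.0) = 1 − e^(−4.592) = 1 − 0.01014 ≈ 0.990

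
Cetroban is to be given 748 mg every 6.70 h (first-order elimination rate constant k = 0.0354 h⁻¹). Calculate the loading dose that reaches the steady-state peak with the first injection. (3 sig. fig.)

3540 mg

Accumulation ratio R = 1 / (1 − e^(−kτ)) = 1 / (1 − e^(−0.03540×6.70)) = 1 / (1 − 0.7888) = 4.736
Loading dose = maintenance dose × R = 748 × 4.736 ≈ 3540 mg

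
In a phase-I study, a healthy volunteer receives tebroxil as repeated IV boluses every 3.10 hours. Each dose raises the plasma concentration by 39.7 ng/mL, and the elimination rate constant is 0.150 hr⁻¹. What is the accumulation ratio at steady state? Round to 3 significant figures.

2.69

Fraction remaining after one interval: e^(−kτ) = e^(−0.1500 × 3.10) = 0.6281
R = 1 / (1 − 0.6281) = 1 / 0.3719 ≈ 2.69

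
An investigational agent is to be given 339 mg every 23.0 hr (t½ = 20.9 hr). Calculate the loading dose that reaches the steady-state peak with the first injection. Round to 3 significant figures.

k = ln 2 / 20.9 = 0.03316 hr⁻¹
Accumulation ratio R = 1 / (1 − e^(−kτ)) = 1 / (1 − e^(−0.03316×23.0)) = 1 / (1 − 0.4664) = 1.874
Loading dose = maintenance dose × R = 339 × 1.874 ≈ 635 mg

635 mg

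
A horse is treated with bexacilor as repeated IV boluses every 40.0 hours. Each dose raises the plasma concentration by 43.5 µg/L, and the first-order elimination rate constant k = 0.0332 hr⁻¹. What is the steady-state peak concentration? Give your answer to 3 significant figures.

59.2 µg/L

Fraction remaining after one interval: e^(−kτ) = e^(−0.03320 × 40.0) = 0.2650
R = 1 / (1 − 0.2650) = 1.361
Css,max = 43.5 × 1.361 ≈ 59.2 µg/L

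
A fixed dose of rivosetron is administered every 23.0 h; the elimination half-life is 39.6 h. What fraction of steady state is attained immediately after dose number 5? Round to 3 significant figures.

0.866

k = ln 2 / 39.6 = 0.01750 h⁻¹
f_n = 1 − e^(−nkτ) = 1 − e^(−5 × 0.01750 × 23.0) = 1 − e^(−2.013) = 1 − 0.1336 ≈ 0.866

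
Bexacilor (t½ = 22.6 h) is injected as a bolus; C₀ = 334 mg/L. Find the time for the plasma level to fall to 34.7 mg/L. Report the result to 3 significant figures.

73.8 hours

k = ln 2 / 22.6 = 0.03067 h⁻¹
C(t) = C₀ e^(−kt)  ⇒  t = ln(C₀/C) / k
t = ln(334/34.7) / 0.03067 = 2.264 / 0.03067 ≈ 73.8 hours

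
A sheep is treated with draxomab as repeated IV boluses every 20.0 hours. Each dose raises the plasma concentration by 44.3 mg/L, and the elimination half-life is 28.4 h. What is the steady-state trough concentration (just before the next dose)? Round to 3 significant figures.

70.4 mg/L

k = ln 2 / 28.4 = 0.02441 h⁻¹
Fraction remaining after one interval: e^(−kτ) = e^(−0.02441 × 20.0) = 0.6138
R = 1 / (1 − 0.6138) = 2.589
Css,max = 44.3 × 2.589 = 114.7 mg/L
Css,min = Css,max × e^(−kτ) = 114.7 × 0.6138 ≈ 70.4 mg/L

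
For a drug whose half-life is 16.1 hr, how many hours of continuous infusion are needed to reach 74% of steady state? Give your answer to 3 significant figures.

31.3 hours

k = ln 2 / 16.1 = 0.04305 hr⁻¹
f = 1 − e^(−kt)  ⇒  t = −ln(1 − f) / k
t = −ln(1 − 0.74) / 0.04305 = 1.347 / 0.04305 ≈ 31.3 hours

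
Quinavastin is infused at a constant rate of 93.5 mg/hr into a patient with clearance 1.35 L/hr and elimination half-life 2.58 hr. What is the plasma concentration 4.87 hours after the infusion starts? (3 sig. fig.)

Css = rate / CL = 93.5 / 1.35 = 69.26 mg/L
k = ln 2 / 2.58 = 0.2687 hr⁻¹
C(t) = Css (1 − e^(−kt)) = 69.26 × (1 − e^(−1.308)) = 69.26 × 0.7297 ≈ 50.5 mg/L

50.5 mg/L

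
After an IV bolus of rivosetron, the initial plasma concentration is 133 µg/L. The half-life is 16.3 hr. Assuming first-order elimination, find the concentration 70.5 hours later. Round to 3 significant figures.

6.64 µg/L

k = ln 2 / 16.3 = 0.04252 hr⁻¹
70.5 hr is 4.325 half-lives, so C = 133 × (1/2)^4.325 = 133 × 0.04989 ≈ 6.64 µg/L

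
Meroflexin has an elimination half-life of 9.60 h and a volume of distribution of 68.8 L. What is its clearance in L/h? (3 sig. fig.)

k = ln 2 / t½ = ln 2 / 9.60 = 0.07220 h⁻¹
CL = k · V = 0.07220 × 68.8 ≈ 4.97 L/h

4.97 L/h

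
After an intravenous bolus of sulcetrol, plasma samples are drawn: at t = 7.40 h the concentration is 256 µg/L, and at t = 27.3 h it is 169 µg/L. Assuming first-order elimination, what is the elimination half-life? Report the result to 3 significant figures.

33.2 hours

k = ln(C₁/C₂) / (t₂ − t₁) = ln(256/169) / (27.3 − 7.40)
  = 0.4153 / 19.90 = 0.02087 h⁻¹
t½ = ln 2 / k = ln 2 / 0.02087 ≈ 33.2 hours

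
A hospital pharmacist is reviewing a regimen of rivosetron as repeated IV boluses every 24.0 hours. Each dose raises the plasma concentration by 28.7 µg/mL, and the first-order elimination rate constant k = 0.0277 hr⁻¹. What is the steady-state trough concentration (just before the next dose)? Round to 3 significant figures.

Fraction remaining after one interval: e^(−kτ) = e^(−0.02770 × 24.0) = 0.5144
R = 1 / (1 − 0.5144) = 2.059
Css,max = 28.7 × 2.059 = 59.10 µg/mL
Css,min = Css,max × e^(−kτ) = 59.10 × 0.5144 ≈ 30.4 µg/mL

30.4 µg/mL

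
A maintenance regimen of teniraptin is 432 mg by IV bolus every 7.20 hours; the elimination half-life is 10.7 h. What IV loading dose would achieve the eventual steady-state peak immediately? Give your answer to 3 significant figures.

1160 mg

k = ln 2 / 10.7 = 0.06478 h⁻¹
Accumulation ratio R = 1 / (1 − e^(−kτ)) = 1 / (1 − e^(−0.06478×7.20)) = 1 / (1 − 0.6272) = 2.683
Loading dose = maintenance dose × R = 432 × 2.683 ≈ 1160 mg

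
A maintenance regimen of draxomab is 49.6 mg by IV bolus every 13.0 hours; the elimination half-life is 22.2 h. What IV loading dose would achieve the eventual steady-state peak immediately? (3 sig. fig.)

k = ln 2 / 22.2 = 0.03122 h⁻¹
Accumulation ratio R = 1 / (1 − e^(−kτ)) = 1 / (1 − e^(−0.03122×13.0)) = 1 / (1 − 0.6664) = 2.997
Loading dose = maintenance dose × R = 49.6 × 2.997 ≈ 149 mg

149 mg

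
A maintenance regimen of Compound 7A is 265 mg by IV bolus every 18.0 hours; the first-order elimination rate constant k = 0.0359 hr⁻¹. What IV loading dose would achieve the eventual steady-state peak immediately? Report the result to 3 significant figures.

557 mg

Accumulation ratio R = 1 / (1 − e^(−kτ)) = 1 / (1 − e^(−0.03590×18.0)) = 1 / (1 − 0.5240) = 2.101
Loading dose = maintenance dose × R = 265 × 2.101 ≈ 557 mg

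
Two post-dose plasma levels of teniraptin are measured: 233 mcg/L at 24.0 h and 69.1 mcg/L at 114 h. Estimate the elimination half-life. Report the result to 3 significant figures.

51.3 hours

k = ln(C₁/C₂) / (t₂ − t₁) = ln(233/69.1) / (114 − 24.0)
  = 1.215 / 90.00 = 0.01351 h⁻¹
t½ = ln 2 / k = ln 2 / 0.01351 ≈ 51.3 hours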